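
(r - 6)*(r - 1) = r^2 - 7*r + 6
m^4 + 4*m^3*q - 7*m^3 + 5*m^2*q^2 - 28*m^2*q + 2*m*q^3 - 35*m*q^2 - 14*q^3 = (m - 7)*(m + q)^2*(m + 2*q)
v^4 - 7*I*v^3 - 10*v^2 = v^2*(v - 5*I)*(v - 2*I)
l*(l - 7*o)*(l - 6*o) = l^3 - 13*l^2*o + 42*l*o^2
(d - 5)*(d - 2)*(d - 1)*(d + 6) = d^4 - 2*d^3 - 31*d^2 + 92*d - 60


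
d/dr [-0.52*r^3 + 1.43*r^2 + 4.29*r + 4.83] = -1.56*r^2 + 2.86*r + 4.29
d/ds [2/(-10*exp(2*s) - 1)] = 40*exp(2*s)/(10*exp(2*s) + 1)^2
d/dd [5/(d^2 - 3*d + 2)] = 5*(3 - 2*d)/(d^2 - 3*d + 2)^2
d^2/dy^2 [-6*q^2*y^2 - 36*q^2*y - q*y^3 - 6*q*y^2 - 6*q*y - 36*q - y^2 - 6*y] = -12*q^2 - 6*q*y - 12*q - 2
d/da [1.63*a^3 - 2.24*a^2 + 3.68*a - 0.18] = 4.89*a^2 - 4.48*a + 3.68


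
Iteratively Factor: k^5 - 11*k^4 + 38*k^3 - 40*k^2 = (k)*(k^4 - 11*k^3 + 38*k^2 - 40*k) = k*(k - 2)*(k^3 - 9*k^2 + 20*k) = k*(k - 5)*(k - 2)*(k^2 - 4*k) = k^2*(k - 5)*(k - 2)*(k - 4)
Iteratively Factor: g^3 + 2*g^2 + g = (g)*(g^2 + 2*g + 1) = g*(g + 1)*(g + 1)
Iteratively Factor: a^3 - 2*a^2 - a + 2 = (a + 1)*(a^2 - 3*a + 2) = (a - 2)*(a + 1)*(a - 1)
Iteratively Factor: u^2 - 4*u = (u)*(u - 4)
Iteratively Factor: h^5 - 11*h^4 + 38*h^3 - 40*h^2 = (h)*(h^4 - 11*h^3 + 38*h^2 - 40*h) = h*(h - 4)*(h^3 - 7*h^2 + 10*h) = h*(h - 5)*(h - 4)*(h^2 - 2*h) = h^2*(h - 5)*(h - 4)*(h - 2)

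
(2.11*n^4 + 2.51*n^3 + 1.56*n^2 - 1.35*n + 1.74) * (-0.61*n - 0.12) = -1.2871*n^5 - 1.7843*n^4 - 1.2528*n^3 + 0.6363*n^2 - 0.8994*n - 0.2088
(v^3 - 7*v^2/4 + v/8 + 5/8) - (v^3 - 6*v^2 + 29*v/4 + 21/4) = 17*v^2/4 - 57*v/8 - 37/8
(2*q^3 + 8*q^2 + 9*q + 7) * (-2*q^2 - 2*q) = -4*q^5 - 20*q^4 - 34*q^3 - 32*q^2 - 14*q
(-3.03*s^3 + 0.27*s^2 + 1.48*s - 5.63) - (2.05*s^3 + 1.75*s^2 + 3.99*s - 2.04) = -5.08*s^3 - 1.48*s^2 - 2.51*s - 3.59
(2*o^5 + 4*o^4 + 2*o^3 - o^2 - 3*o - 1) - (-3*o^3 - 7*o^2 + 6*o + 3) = 2*o^5 + 4*o^4 + 5*o^3 + 6*o^2 - 9*o - 4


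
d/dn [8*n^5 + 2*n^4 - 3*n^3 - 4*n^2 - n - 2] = 40*n^4 + 8*n^3 - 9*n^2 - 8*n - 1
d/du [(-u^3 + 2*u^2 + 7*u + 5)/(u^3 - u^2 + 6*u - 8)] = (-u^4 - 26*u^3 + 28*u^2 - 22*u - 86)/(u^6 - 2*u^5 + 13*u^4 - 28*u^3 + 52*u^2 - 96*u + 64)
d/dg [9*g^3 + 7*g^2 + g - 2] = 27*g^2 + 14*g + 1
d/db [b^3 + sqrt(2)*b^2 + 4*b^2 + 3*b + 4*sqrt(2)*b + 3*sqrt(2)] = 3*b^2 + 2*sqrt(2)*b + 8*b + 3 + 4*sqrt(2)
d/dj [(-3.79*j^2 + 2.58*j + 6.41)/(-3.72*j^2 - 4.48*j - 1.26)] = (26.5768*j^2 + 57.2412*j + 25.466)/(13.8384*j^4 + 33.3312*j^3 + 29.4448*j^2 + 11.2896*j + 1.5876)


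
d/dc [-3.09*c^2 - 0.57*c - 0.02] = -6.18*c - 0.57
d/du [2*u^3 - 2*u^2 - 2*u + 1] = 6*u^2 - 4*u - 2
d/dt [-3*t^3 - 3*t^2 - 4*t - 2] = -9*t^2 - 6*t - 4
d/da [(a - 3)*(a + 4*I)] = 2*a - 3 + 4*I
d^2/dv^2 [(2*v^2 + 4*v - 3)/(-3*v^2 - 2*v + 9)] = 6*(-8*v^3 - 27*v^2 - 90*v - 47)/(27*v^6 + 54*v^5 - 207*v^4 - 316*v^3 + 621*v^2 + 486*v - 729)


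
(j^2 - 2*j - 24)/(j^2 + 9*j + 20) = (j - 6)/(j + 5)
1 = 1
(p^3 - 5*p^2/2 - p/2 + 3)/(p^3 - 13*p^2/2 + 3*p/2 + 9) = (p - 2)/(p - 6)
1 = 1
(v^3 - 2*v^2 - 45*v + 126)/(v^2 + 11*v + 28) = (v^2 - 9*v + 18)/(v + 4)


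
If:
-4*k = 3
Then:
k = -3/4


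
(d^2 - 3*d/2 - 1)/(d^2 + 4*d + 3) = (d^2 - 3*d/2 - 1)/(d^2 + 4*d + 3)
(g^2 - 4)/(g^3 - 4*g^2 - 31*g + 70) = (g + 2)/(g^2 - 2*g - 35)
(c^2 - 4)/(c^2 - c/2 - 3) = 2*(c + 2)/(2*c + 3)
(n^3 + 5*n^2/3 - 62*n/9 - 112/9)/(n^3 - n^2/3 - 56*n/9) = (n + 2)/n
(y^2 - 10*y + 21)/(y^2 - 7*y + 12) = (y - 7)/(y - 4)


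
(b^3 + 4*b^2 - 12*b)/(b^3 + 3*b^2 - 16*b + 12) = b/(b - 1)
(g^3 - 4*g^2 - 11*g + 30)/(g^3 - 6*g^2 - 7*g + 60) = (g - 2)/(g - 4)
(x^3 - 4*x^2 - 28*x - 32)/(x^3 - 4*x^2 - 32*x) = (x^2 + 4*x + 4)/(x*(x + 4))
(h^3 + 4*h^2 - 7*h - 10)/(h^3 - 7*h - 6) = (h^2 + 3*h - 10)/(h^2 - h - 6)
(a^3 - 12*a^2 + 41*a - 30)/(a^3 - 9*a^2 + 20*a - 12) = (a - 5)/(a - 2)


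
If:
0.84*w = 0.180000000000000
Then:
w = 0.21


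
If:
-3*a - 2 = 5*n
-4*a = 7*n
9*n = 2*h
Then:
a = -14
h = 36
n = 8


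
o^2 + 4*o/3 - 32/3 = (o - 8/3)*(o + 4)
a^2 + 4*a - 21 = (a - 3)*(a + 7)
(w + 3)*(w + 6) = w^2 + 9*w + 18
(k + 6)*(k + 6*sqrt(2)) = k^2 + 6*k + 6*sqrt(2)*k + 36*sqrt(2)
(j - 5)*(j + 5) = j^2 - 25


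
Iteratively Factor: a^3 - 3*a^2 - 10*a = (a - 5)*(a^2 + 2*a) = (a - 5)*(a + 2)*(a)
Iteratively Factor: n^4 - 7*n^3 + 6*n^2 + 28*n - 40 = (n + 2)*(n^3 - 9*n^2 + 24*n - 20) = (n - 5)*(n + 2)*(n^2 - 4*n + 4) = (n - 5)*(n - 2)*(n + 2)*(n - 2)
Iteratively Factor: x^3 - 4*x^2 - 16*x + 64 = (x + 4)*(x^2 - 8*x + 16) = (x - 4)*(x + 4)*(x - 4)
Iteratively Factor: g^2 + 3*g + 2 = (g + 1)*(g + 2)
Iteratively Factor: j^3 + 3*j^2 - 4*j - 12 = (j - 2)*(j^2 + 5*j + 6) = (j - 2)*(j + 2)*(j + 3)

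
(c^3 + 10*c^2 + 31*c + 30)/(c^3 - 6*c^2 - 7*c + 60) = (c^2 + 7*c + 10)/(c^2 - 9*c + 20)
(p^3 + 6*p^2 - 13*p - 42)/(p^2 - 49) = (p^2 - p - 6)/(p - 7)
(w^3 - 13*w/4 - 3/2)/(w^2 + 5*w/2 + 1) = (w^2 - w/2 - 3)/(w + 2)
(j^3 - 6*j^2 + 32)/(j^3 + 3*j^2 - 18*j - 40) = (j - 4)/(j + 5)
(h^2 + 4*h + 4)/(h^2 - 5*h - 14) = (h + 2)/(h - 7)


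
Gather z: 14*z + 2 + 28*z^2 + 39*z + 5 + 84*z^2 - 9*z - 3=112*z^2 + 44*z + 4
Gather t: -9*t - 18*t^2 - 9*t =-18*t^2 - 18*t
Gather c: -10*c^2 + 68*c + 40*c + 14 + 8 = -10*c^2 + 108*c + 22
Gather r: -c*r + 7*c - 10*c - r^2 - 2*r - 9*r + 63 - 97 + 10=-3*c - r^2 + r*(-c - 11) - 24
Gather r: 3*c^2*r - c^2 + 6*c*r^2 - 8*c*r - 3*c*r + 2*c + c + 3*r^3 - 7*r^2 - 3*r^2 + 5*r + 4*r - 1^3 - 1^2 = -c^2 + 3*c + 3*r^3 + r^2*(6*c - 10) + r*(3*c^2 - 11*c + 9) - 2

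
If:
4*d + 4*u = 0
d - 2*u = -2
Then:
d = -2/3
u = 2/3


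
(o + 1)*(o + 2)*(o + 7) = o^3 + 10*o^2 + 23*o + 14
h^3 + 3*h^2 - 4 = (h - 1)*(h + 2)^2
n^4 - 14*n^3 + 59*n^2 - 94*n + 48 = (n - 8)*(n - 3)*(n - 2)*(n - 1)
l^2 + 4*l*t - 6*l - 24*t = (l - 6)*(l + 4*t)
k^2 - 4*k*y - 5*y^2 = (k - 5*y)*(k + y)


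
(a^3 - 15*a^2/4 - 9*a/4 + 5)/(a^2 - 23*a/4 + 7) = (4*a^2 + a - 5)/(4*a - 7)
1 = 1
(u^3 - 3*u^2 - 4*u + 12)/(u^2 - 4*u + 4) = (u^2 - u - 6)/(u - 2)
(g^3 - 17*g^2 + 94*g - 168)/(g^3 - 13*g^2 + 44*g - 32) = (g^2 - 13*g + 42)/(g^2 - 9*g + 8)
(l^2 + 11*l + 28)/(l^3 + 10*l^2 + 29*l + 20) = (l + 7)/(l^2 + 6*l + 5)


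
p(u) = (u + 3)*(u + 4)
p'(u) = 2*u + 7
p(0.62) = 16.72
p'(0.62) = 8.24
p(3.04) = 42.52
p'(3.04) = 13.08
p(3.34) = 46.54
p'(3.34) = 13.68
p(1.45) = 24.25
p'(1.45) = 9.90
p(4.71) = 67.15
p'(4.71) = 16.42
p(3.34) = 46.54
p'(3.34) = 13.68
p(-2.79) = 0.25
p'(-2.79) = 1.42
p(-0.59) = 8.22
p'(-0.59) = 5.82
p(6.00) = 90.00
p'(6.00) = 19.00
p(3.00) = 42.00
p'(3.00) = 13.00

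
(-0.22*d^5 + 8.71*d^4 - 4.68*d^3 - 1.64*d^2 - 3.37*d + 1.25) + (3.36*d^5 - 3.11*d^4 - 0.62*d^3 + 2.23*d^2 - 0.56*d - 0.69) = 3.14*d^5 + 5.6*d^4 - 5.3*d^3 + 0.59*d^2 - 3.93*d + 0.56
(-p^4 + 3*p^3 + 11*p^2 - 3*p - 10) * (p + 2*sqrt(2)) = -p^5 - 2*sqrt(2)*p^4 + 3*p^4 + 6*sqrt(2)*p^3 + 11*p^3 - 3*p^2 + 22*sqrt(2)*p^2 - 10*p - 6*sqrt(2)*p - 20*sqrt(2)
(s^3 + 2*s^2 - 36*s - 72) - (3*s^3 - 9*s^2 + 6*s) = -2*s^3 + 11*s^2 - 42*s - 72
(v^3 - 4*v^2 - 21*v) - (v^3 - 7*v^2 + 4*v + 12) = 3*v^2 - 25*v - 12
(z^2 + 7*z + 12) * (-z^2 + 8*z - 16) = -z^4 + z^3 + 28*z^2 - 16*z - 192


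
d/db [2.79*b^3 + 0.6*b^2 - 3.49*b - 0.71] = 8.37*b^2 + 1.2*b - 3.49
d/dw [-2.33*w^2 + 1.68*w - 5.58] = 1.68 - 4.66*w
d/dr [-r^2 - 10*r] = -2*r - 10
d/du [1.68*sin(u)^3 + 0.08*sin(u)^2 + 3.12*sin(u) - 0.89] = (5.04*sin(u)^2 + 0.16*sin(u) + 3.12)*cos(u)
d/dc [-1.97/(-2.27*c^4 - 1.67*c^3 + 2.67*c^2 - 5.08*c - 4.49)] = (-17.8876*c^3 - 9.8697*c^2 + 10.5198*c - 10.0076)/(2.27*c^4 + 1.67*c^3 - 2.67*c^2 + 5.08*c + 4.49)^2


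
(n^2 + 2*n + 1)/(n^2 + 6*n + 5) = (n + 1)/(n + 5)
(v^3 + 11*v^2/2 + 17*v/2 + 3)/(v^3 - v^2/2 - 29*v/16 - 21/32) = 16*(v^2 + 5*v + 6)/(16*v^2 - 16*v - 21)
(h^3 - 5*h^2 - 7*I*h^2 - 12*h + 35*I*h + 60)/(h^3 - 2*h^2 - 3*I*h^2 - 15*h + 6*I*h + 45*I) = (h - 4*I)/(h + 3)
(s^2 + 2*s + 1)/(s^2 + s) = (s + 1)/s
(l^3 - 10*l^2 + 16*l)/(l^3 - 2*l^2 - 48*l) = (l - 2)/(l + 6)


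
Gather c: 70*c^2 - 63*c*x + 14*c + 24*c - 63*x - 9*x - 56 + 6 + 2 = 70*c^2 + c*(38 - 63*x) - 72*x - 48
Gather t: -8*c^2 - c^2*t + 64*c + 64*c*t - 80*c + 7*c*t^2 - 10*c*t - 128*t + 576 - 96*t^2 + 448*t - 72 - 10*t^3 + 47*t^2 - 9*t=-8*c^2 - 16*c - 10*t^3 + t^2*(7*c - 49) + t*(-c^2 + 54*c + 311) + 504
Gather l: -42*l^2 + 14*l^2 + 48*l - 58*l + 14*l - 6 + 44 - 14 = -28*l^2 + 4*l + 24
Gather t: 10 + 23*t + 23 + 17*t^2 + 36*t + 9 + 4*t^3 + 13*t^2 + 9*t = 4*t^3 + 30*t^2 + 68*t + 42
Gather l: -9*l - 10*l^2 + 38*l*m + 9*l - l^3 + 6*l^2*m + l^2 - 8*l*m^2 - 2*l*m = -l^3 + l^2*(6*m - 9) + l*(-8*m^2 + 36*m)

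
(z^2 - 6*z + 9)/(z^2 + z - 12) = (z - 3)/(z + 4)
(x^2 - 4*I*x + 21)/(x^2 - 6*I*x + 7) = (x + 3*I)/(x + I)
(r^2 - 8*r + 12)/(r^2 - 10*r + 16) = (r - 6)/(r - 8)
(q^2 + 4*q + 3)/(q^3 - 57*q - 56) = (q + 3)/(q^2 - q - 56)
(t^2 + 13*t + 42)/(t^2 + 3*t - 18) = (t + 7)/(t - 3)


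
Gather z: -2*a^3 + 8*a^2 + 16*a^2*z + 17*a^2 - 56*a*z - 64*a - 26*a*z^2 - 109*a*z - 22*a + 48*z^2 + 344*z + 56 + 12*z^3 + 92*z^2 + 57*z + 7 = -2*a^3 + 25*a^2 - 86*a + 12*z^3 + z^2*(140 - 26*a) + z*(16*a^2 - 165*a + 401) + 63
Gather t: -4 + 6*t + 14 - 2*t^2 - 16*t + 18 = -2*t^2 - 10*t + 28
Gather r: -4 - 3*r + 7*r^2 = 7*r^2 - 3*r - 4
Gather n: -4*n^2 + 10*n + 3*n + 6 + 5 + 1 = -4*n^2 + 13*n + 12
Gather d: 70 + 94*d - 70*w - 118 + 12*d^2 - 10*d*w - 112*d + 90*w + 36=12*d^2 + d*(-10*w - 18) + 20*w - 12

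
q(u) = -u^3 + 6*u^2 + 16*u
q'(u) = -3*u^2 + 12*u + 16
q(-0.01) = -0.16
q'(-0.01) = 15.88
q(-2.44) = 11.21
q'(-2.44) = -31.14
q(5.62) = 101.92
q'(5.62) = -11.31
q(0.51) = 9.59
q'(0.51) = 21.34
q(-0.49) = -6.28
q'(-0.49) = 9.40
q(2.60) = 64.58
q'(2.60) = 26.92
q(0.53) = 10.02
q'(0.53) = 21.52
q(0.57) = 10.88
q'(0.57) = 21.87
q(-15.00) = 4485.00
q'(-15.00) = -839.00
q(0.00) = 0.00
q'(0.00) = 16.00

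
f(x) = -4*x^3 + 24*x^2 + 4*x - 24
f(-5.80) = 1540.61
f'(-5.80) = -678.08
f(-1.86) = 77.33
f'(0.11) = 9.13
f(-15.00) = 18816.00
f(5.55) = 53.64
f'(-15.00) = -3416.00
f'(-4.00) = -380.00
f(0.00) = -24.00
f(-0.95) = -2.71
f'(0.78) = 34.14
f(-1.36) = 25.01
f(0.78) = -8.18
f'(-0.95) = -52.43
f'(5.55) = -99.23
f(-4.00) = 600.00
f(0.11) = -23.27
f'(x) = -12*x^2 + 48*x + 4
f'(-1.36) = -83.48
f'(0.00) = 4.00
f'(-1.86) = -126.80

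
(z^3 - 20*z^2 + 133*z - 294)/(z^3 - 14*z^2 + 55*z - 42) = (z - 7)/(z - 1)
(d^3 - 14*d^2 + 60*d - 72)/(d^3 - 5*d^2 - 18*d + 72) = (d^2 - 8*d + 12)/(d^2 + d - 12)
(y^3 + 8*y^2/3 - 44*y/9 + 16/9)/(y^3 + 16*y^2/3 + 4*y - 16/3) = (y - 2/3)/(y + 2)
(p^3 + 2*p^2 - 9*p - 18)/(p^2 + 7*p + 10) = (p^2 - 9)/(p + 5)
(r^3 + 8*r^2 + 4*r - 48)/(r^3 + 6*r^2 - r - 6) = (r^2 + 2*r - 8)/(r^2 - 1)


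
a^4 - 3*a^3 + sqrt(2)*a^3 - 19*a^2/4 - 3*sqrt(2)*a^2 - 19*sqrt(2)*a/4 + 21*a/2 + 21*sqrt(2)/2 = (a - 7/2)*(a - 3/2)*(a + 2)*(a + sqrt(2))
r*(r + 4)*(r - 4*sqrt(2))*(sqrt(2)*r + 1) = sqrt(2)*r^4 - 7*r^3 + 4*sqrt(2)*r^3 - 28*r^2 - 4*sqrt(2)*r^2 - 16*sqrt(2)*r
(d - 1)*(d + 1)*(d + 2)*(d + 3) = d^4 + 5*d^3 + 5*d^2 - 5*d - 6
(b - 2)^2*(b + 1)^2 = b^4 - 2*b^3 - 3*b^2 + 4*b + 4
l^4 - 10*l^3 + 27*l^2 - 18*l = l*(l - 6)*(l - 3)*(l - 1)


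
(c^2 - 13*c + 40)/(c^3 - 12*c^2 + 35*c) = (c - 8)/(c*(c - 7))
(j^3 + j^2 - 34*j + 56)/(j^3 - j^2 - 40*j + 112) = (j - 2)/(j - 4)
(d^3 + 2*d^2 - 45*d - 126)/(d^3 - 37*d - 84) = (d + 6)/(d + 4)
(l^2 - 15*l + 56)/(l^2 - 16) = (l^2 - 15*l + 56)/(l^2 - 16)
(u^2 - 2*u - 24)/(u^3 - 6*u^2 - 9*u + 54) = (u + 4)/(u^2 - 9)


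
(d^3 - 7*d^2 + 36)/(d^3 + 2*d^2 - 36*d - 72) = (d - 3)/(d + 6)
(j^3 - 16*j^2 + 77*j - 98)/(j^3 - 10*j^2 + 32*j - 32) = (j^2 - 14*j + 49)/(j^2 - 8*j + 16)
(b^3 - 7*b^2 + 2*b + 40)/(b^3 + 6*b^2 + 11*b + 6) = (b^2 - 9*b + 20)/(b^2 + 4*b + 3)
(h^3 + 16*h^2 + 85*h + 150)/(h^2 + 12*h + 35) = (h^2 + 11*h + 30)/(h + 7)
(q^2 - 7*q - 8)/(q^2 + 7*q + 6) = (q - 8)/(q + 6)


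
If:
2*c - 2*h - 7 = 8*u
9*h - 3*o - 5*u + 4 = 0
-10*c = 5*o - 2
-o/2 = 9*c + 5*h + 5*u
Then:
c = 697/770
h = -431/385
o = -543/385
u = -142/385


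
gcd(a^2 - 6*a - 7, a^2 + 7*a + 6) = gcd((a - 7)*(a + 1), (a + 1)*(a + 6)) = a + 1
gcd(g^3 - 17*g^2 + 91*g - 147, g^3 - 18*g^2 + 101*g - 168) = g^2 - 10*g + 21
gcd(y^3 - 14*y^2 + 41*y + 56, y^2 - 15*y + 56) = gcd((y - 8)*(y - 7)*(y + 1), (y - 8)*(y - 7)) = y^2 - 15*y + 56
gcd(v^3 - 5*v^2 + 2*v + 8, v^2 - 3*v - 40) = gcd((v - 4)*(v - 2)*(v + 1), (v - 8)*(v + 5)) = 1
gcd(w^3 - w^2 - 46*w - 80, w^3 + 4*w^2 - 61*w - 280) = w^2 - 3*w - 40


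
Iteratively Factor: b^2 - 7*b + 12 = (b - 4)*(b - 3)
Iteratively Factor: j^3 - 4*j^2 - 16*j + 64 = (j - 4)*(j^2 - 16) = (j - 4)^2*(j + 4)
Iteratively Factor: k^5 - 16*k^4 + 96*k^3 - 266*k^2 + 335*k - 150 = (k - 5)*(k^4 - 11*k^3 + 41*k^2 - 61*k + 30) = (k - 5)*(k - 1)*(k^3 - 10*k^2 + 31*k - 30) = (k - 5)^2*(k - 1)*(k^2 - 5*k + 6) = (k - 5)^2*(k - 3)*(k - 1)*(k - 2)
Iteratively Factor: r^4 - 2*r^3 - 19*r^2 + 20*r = (r - 5)*(r^3 + 3*r^2 - 4*r) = r*(r - 5)*(r^2 + 3*r - 4) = r*(r - 5)*(r - 1)*(r + 4)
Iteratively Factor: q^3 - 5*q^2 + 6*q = (q - 3)*(q^2 - 2*q) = (q - 3)*(q - 2)*(q)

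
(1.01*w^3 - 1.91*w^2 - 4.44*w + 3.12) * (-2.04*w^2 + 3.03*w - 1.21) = -2.0604*w^5 + 6.9567*w^4 + 2.0482*w^3 - 17.5069*w^2 + 14.826*w - 3.7752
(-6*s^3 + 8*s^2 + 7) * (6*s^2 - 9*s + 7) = -36*s^5 + 102*s^4 - 114*s^3 + 98*s^2 - 63*s + 49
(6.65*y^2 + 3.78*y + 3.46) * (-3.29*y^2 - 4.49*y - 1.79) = -21.8785*y^4 - 42.2947*y^3 - 40.2591*y^2 - 22.3016*y - 6.1934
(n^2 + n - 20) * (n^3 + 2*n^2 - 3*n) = n^5 + 3*n^4 - 21*n^3 - 43*n^2 + 60*n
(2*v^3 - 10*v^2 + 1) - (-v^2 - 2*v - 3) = 2*v^3 - 9*v^2 + 2*v + 4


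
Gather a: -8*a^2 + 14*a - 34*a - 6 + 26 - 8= -8*a^2 - 20*a + 12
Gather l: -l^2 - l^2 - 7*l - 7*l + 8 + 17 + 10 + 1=-2*l^2 - 14*l + 36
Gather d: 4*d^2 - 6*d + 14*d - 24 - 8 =4*d^2 + 8*d - 32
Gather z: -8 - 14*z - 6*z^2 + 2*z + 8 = -6*z^2 - 12*z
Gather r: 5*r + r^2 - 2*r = r^2 + 3*r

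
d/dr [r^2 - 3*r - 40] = 2*r - 3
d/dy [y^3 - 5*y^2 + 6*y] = 3*y^2 - 10*y + 6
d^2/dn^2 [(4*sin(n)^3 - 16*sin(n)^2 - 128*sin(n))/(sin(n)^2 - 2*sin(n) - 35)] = 4*(-sin(n)^7 + 6*sin(n)^6 + 94*sin(n)^5 - 130*sin(n)^4 - 3467*sin(n)^3 + 16940*sin(n)^2 + 39830*sin(n) - 5320)/((sin(n) - 7)^3*(sin(n) + 5)^3)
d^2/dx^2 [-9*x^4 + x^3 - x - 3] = 6*x*(1 - 18*x)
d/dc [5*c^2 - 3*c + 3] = 10*c - 3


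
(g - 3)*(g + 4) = g^2 + g - 12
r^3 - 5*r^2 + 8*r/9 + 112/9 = (r - 4)*(r - 7/3)*(r + 4/3)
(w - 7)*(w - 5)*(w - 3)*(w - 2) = w^4 - 17*w^3 + 101*w^2 - 247*w + 210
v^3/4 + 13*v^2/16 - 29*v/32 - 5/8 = (v/4 + 1)*(v - 5/4)*(v + 1/2)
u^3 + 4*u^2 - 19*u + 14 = (u - 2)*(u - 1)*(u + 7)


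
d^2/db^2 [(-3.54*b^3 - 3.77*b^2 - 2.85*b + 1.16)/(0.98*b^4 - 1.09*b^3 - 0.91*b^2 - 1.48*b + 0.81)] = (-6.79963200000002*b^9 - 21.724248*b^8 - 27.624828*b^7 - 9.55041799999995*b^6 - 6.15057000000002*b^5 + 26.962254*b^4 + 4.230188*b^3 - 15.464118*b^2 - 11.021262*b - 4.988354)/(0.941192*b^12 - 3.140508*b^11 + 0.871122*b^10 + 0.273167000000002*b^9 + 11.010489*b^8 - 5.255319*b^7 - 4.568932*b^6 - 13.067682*b^5 + 5.801577*b^4 + 1.158209*b^3 + 3.531519*b^2 - 2.913084*b + 0.531441)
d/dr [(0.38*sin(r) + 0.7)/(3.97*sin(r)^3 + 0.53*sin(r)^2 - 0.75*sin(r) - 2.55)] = (-3.0049*sin(r) + 0.7543*sin(3*r) + 4.2692*cos(2*r) - 4.7132)*cos(r)/(3.97*sin(r)^3 + 0.53*sin(r)^2 - 0.75*sin(r) - 2.55)^2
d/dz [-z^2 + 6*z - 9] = 6 - 2*z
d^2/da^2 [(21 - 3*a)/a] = 42/a^3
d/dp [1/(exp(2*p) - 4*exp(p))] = 2*(2 - exp(p))*exp(-p)/(exp(p) - 4)^2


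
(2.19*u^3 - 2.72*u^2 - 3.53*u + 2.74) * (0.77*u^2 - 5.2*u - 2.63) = 1.6863*u^5 - 13.4824*u^4 + 5.6662*u^3 + 27.6194*u^2 - 4.9641*u - 7.2062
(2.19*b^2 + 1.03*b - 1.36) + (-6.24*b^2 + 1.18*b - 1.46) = -4.05*b^2 + 2.21*b - 2.82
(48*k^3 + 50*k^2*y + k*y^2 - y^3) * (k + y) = 48*k^4 + 98*k^3*y + 51*k^2*y^2 - y^4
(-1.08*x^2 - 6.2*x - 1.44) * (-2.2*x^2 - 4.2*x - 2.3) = 2.376*x^4 + 18.176*x^3 + 31.692*x^2 + 20.308*x + 3.312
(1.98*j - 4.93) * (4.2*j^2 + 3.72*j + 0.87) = 8.316*j^3 - 13.3404*j^2 - 16.617*j - 4.2891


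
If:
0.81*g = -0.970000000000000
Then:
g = -1.20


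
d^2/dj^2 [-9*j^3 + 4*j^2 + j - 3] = 8 - 54*j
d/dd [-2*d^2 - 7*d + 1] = -4*d - 7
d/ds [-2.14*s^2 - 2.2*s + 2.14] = -4.28*s - 2.2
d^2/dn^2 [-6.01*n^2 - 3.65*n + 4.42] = -12.0200000000000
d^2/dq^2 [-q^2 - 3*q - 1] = -2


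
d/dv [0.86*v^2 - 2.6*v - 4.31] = 1.72*v - 2.6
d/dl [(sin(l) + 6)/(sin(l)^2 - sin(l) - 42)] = -cos(l)/(sin(l) - 7)^2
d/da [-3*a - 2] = -3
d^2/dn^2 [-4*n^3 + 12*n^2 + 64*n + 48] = 24 - 24*n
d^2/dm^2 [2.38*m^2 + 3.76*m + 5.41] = 4.76000000000000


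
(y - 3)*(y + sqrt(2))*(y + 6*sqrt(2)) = y^3 - 3*y^2 + 7*sqrt(2)*y^2 - 21*sqrt(2)*y + 12*y - 36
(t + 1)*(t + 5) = t^2 + 6*t + 5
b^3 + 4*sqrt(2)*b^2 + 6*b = b*(b + sqrt(2))*(b + 3*sqrt(2))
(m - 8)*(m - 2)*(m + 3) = m^3 - 7*m^2 - 14*m + 48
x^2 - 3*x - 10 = (x - 5)*(x + 2)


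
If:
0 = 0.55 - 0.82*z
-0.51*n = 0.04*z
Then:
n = -0.05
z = 0.67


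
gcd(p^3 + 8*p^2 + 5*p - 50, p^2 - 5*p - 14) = 1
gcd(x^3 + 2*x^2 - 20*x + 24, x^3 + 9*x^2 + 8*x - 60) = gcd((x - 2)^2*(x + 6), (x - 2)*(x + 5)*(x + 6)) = x^2 + 4*x - 12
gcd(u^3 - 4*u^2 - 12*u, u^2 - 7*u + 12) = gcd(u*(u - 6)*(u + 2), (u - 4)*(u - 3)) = 1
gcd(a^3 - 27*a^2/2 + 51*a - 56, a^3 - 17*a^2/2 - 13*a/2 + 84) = a^2 - 23*a/2 + 28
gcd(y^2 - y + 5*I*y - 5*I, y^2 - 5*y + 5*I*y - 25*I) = y + 5*I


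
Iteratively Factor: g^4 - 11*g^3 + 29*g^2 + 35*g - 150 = (g - 5)*(g^3 - 6*g^2 - g + 30) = (g - 5)*(g - 3)*(g^2 - 3*g - 10) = (g - 5)*(g - 3)*(g + 2)*(g - 5)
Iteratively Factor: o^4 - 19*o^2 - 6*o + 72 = (o - 2)*(o^3 + 2*o^2 - 15*o - 36) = (o - 4)*(o - 2)*(o^2 + 6*o + 9) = (o - 4)*(o - 2)*(o + 3)*(o + 3)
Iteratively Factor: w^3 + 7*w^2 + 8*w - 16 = (w - 1)*(w^2 + 8*w + 16) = (w - 1)*(w + 4)*(w + 4)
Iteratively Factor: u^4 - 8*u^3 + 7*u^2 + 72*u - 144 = (u - 4)*(u^3 - 4*u^2 - 9*u + 36) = (u - 4)*(u - 3)*(u^2 - u - 12) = (u - 4)^2*(u - 3)*(u + 3)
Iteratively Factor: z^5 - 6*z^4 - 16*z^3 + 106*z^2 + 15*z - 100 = (z + 1)*(z^4 - 7*z^3 - 9*z^2 + 115*z - 100) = (z - 1)*(z + 1)*(z^3 - 6*z^2 - 15*z + 100) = (z - 5)*(z - 1)*(z + 1)*(z^2 - z - 20) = (z - 5)*(z - 1)*(z + 1)*(z + 4)*(z - 5)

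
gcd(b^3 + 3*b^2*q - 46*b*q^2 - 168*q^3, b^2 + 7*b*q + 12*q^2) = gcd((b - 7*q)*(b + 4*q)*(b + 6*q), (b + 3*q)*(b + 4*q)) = b + 4*q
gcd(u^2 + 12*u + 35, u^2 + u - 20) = u + 5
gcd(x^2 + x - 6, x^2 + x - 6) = x^2 + x - 6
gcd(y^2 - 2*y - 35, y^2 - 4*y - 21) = y - 7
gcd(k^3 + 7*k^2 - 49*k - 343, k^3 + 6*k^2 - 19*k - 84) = k + 7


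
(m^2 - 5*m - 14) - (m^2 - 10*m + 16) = 5*m - 30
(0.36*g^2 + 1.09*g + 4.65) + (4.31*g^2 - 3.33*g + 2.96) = 4.67*g^2 - 2.24*g + 7.61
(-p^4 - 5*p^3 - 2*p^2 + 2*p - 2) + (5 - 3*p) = -p^4 - 5*p^3 - 2*p^2 - p + 3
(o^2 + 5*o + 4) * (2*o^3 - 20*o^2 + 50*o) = 2*o^5 - 10*o^4 - 42*o^3 + 170*o^2 + 200*o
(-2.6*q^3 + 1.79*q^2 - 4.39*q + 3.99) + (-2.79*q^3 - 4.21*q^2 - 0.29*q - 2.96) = -5.39*q^3 - 2.42*q^2 - 4.68*q + 1.03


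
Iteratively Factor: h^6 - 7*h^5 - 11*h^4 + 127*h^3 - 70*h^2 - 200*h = (h + 4)*(h^5 - 11*h^4 + 33*h^3 - 5*h^2 - 50*h) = (h - 5)*(h + 4)*(h^4 - 6*h^3 + 3*h^2 + 10*h) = (h - 5)^2*(h + 4)*(h^3 - h^2 - 2*h) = h*(h - 5)^2*(h + 4)*(h^2 - h - 2) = h*(h - 5)^2*(h - 2)*(h + 4)*(h + 1)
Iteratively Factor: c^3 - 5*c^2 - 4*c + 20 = (c - 2)*(c^2 - 3*c - 10) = (c - 2)*(c + 2)*(c - 5)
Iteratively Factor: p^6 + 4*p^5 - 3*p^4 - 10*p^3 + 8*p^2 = (p + 4)*(p^5 - 3*p^3 + 2*p^2) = p*(p + 4)*(p^4 - 3*p^2 + 2*p) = p*(p + 2)*(p + 4)*(p^3 - 2*p^2 + p) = p*(p - 1)*(p + 2)*(p + 4)*(p^2 - p) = p^2*(p - 1)*(p + 2)*(p + 4)*(p - 1)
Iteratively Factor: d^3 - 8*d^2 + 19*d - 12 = (d - 3)*(d^2 - 5*d + 4) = (d - 4)*(d - 3)*(d - 1)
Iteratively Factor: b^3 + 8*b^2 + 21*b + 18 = (b + 2)*(b^2 + 6*b + 9) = (b + 2)*(b + 3)*(b + 3)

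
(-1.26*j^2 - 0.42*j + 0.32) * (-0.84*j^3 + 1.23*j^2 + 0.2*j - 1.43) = 1.0584*j^5 - 1.197*j^4 - 1.0374*j^3 + 2.1114*j^2 + 0.6646*j - 0.4576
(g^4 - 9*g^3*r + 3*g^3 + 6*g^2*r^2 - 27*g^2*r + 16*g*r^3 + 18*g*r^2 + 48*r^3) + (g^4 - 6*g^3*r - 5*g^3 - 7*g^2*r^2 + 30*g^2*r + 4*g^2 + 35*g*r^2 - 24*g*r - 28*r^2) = 2*g^4 - 15*g^3*r - 2*g^3 - g^2*r^2 + 3*g^2*r + 4*g^2 + 16*g*r^3 + 53*g*r^2 - 24*g*r + 48*r^3 - 28*r^2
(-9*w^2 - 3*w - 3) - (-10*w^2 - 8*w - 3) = w^2 + 5*w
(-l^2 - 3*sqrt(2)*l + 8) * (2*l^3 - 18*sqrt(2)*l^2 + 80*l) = -2*l^5 + 12*sqrt(2)*l^4 + 44*l^3 - 384*sqrt(2)*l^2 + 640*l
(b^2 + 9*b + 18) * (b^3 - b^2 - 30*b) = b^5 + 8*b^4 - 21*b^3 - 288*b^2 - 540*b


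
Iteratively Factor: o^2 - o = (o)*(o - 1)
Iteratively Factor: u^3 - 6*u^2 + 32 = (u - 4)*(u^2 - 2*u - 8) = (u - 4)*(u + 2)*(u - 4)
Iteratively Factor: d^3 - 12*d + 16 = (d - 2)*(d^2 + 2*d - 8) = (d - 2)*(d + 4)*(d - 2)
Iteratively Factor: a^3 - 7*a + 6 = (a - 2)*(a^2 + 2*a - 3) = (a - 2)*(a + 3)*(a - 1)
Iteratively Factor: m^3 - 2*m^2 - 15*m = (m - 5)*(m^2 + 3*m) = m*(m - 5)*(m + 3)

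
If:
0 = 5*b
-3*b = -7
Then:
No Solution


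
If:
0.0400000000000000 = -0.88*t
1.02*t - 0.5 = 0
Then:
No Solution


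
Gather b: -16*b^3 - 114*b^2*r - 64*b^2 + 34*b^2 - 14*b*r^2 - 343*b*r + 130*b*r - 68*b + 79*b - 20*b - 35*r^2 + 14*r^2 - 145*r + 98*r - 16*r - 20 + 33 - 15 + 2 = -16*b^3 + b^2*(-114*r - 30) + b*(-14*r^2 - 213*r - 9) - 21*r^2 - 63*r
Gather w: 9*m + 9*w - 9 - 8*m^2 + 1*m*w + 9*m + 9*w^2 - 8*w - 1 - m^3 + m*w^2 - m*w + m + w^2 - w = -m^3 - 8*m^2 + 19*m + w^2*(m + 10) - 10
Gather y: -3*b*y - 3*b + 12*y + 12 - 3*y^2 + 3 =-3*b - 3*y^2 + y*(12 - 3*b) + 15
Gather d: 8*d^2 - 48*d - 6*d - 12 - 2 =8*d^2 - 54*d - 14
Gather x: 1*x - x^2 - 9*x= -x^2 - 8*x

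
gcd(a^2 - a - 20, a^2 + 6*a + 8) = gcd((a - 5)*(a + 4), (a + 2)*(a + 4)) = a + 4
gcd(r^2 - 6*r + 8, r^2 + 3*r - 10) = r - 2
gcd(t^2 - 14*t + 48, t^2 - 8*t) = t - 8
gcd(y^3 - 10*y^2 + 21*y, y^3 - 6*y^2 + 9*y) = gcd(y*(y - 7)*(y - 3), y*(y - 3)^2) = y^2 - 3*y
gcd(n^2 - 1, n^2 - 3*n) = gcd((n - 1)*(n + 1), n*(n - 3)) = 1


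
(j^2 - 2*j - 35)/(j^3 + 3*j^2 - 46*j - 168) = (j + 5)/(j^2 + 10*j + 24)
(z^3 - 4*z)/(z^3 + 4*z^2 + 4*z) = (z - 2)/(z + 2)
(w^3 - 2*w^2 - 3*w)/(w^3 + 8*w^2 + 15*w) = (w^2 - 2*w - 3)/(w^2 + 8*w + 15)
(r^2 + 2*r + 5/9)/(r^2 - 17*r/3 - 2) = (r + 5/3)/(r - 6)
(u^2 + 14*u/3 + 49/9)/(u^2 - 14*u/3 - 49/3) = (u + 7/3)/(u - 7)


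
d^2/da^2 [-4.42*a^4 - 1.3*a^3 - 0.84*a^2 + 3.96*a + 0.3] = -53.04*a^2 - 7.8*a - 1.68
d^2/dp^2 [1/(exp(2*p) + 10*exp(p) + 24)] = 2*(4*(exp(p) + 5)^2*exp(p) - (2*exp(p) + 5)*(exp(2*p) + 10*exp(p) + 24))*exp(p)/(exp(2*p) + 10*exp(p) + 24)^3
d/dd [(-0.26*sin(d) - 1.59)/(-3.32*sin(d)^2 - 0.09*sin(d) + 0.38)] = (-10.5576*sin(d) + 0.4316*cos(2*d) - 0.6735)*cos(d)/(3.32*sin(d)^2 + 0.09*sin(d) - 0.38)^2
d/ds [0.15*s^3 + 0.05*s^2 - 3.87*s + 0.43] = 0.45*s^2 + 0.1*s - 3.87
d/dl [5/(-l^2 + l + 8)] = 5*(2*l - 1)/(-l^2 + l + 8)^2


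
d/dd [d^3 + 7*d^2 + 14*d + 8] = 3*d^2 + 14*d + 14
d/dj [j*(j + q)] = 2*j + q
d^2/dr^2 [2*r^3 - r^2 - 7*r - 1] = 12*r - 2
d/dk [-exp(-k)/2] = exp(-k)/2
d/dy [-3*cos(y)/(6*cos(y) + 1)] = 3*sin(y)/(6*cos(y) + 1)^2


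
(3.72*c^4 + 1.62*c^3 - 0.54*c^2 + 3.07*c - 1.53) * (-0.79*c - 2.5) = -2.9388*c^5 - 10.5798*c^4 - 3.6234*c^3 - 1.0753*c^2 - 6.4663*c + 3.825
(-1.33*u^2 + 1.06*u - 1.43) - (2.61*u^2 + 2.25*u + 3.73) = -3.94*u^2 - 1.19*u - 5.16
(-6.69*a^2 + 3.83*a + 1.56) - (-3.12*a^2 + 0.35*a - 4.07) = -3.57*a^2 + 3.48*a + 5.63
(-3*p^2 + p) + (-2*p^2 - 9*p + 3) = -5*p^2 - 8*p + 3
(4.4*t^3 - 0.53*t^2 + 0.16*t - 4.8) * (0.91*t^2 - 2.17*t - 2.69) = 4.004*t^5 - 10.0303*t^4 - 10.5403*t^3 - 3.2895*t^2 + 9.9856*t + 12.912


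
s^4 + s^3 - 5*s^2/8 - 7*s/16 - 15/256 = (s - 3/4)*(s + 1/4)^2*(s + 5/4)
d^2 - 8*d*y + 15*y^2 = (d - 5*y)*(d - 3*y)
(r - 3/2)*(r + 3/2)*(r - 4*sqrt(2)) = r^3 - 4*sqrt(2)*r^2 - 9*r/4 + 9*sqrt(2)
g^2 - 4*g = g*(g - 4)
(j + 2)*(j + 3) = j^2 + 5*j + 6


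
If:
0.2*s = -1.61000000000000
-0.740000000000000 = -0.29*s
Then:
No Solution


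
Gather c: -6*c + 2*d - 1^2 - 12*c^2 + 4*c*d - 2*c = -12*c^2 + c*(4*d - 8) + 2*d - 1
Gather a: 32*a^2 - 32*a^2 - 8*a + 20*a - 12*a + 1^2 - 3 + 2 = 0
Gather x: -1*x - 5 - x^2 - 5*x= -x^2 - 6*x - 5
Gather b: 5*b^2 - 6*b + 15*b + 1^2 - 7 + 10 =5*b^2 + 9*b + 4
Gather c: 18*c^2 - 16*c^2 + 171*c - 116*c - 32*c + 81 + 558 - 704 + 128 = 2*c^2 + 23*c + 63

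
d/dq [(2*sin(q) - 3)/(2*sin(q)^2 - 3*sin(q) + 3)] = (-4*sin(q)^2 + 12*sin(q) - 3)*cos(q)/(-3*sin(q) - cos(2*q) + 4)^2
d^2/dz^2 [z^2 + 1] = 2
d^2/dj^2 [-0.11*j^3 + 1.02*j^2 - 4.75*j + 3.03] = 2.04 - 0.66*j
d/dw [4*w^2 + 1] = 8*w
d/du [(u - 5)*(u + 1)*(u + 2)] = 3*u^2 - 4*u - 13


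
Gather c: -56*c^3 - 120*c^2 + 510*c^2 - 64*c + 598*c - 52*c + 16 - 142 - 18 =-56*c^3 + 390*c^2 + 482*c - 144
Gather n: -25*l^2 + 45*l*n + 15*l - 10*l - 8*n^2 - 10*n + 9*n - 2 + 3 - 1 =-25*l^2 + 5*l - 8*n^2 + n*(45*l - 1)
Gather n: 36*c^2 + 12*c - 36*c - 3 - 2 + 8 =36*c^2 - 24*c + 3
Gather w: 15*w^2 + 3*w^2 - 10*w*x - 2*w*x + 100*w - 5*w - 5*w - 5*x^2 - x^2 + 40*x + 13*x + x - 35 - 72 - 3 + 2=18*w^2 + w*(90 - 12*x) - 6*x^2 + 54*x - 108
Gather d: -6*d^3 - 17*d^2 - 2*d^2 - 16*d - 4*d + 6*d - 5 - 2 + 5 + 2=-6*d^3 - 19*d^2 - 14*d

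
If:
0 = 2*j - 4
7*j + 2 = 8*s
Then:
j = 2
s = 2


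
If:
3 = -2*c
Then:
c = -3/2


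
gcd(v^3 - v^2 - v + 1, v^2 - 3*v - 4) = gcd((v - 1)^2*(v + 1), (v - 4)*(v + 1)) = v + 1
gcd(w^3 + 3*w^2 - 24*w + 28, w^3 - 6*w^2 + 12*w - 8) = w^2 - 4*w + 4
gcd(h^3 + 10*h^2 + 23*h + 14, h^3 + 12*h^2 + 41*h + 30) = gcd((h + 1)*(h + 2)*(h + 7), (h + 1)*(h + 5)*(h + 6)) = h + 1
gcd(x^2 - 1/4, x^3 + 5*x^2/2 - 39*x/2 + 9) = x - 1/2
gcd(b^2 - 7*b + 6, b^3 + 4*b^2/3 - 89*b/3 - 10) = 1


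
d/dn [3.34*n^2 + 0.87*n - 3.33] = 6.68*n + 0.87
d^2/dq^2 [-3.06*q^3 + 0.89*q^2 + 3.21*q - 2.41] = 1.78 - 18.36*q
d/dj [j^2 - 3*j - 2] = 2*j - 3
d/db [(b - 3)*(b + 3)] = 2*b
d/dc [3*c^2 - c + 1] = 6*c - 1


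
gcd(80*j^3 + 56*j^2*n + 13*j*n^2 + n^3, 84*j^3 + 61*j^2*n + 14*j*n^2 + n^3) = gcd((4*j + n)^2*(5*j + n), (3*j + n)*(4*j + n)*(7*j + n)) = 4*j + n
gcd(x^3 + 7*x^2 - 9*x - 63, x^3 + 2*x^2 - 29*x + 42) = x^2 + 4*x - 21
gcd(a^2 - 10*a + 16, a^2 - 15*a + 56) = a - 8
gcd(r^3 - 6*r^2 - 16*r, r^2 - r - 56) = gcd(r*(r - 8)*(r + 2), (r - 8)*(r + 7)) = r - 8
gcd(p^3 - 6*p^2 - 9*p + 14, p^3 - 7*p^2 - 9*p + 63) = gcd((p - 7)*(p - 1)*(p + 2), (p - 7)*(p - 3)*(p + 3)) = p - 7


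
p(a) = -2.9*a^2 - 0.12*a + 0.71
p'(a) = -5.8*a - 0.12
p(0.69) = -0.75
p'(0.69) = -4.12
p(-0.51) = 0.02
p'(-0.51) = 2.84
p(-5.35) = -81.65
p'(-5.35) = 30.91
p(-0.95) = -1.79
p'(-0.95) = 5.39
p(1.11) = -3.00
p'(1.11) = -6.56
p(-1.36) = -4.49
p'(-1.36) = 7.77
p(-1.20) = -3.32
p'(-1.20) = 6.84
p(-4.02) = -45.67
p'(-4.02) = 23.20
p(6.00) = -104.41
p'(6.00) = -34.92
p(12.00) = -418.33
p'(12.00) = -69.72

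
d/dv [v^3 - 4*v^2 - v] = 3*v^2 - 8*v - 1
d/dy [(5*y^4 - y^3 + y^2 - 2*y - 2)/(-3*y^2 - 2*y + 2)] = (-30*y^5 - 27*y^4 + 44*y^3 - 14*y^2 - 8*y - 8)/(9*y^4 + 12*y^3 - 8*y^2 - 8*y + 4)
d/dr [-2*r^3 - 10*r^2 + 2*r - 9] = -6*r^2 - 20*r + 2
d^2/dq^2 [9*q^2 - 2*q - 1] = 18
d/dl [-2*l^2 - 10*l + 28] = -4*l - 10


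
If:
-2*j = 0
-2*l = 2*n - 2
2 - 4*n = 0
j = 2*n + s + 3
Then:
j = 0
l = 1/2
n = 1/2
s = -4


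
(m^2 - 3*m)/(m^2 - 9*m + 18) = m/(m - 6)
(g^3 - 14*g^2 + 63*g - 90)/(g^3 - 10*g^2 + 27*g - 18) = (g - 5)/(g - 1)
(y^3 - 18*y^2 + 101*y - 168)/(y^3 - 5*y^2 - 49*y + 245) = (y^2 - 11*y + 24)/(y^2 + 2*y - 35)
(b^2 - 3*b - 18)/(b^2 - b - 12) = (b - 6)/(b - 4)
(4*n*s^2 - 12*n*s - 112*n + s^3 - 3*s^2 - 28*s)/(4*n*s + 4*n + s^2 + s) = (s^2 - 3*s - 28)/(s + 1)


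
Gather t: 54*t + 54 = 54*t + 54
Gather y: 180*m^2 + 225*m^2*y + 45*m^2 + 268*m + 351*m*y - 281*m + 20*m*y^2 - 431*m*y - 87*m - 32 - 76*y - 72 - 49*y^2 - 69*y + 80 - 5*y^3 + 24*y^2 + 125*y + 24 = 225*m^2 - 100*m - 5*y^3 + y^2*(20*m - 25) + y*(225*m^2 - 80*m - 20)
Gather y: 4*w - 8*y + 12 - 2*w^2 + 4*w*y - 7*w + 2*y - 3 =-2*w^2 - 3*w + y*(4*w - 6) + 9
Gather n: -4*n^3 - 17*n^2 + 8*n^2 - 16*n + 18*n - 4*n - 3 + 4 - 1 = -4*n^3 - 9*n^2 - 2*n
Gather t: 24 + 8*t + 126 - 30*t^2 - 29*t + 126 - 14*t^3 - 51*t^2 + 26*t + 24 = -14*t^3 - 81*t^2 + 5*t + 300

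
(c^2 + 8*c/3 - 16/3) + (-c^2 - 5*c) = -7*c/3 - 16/3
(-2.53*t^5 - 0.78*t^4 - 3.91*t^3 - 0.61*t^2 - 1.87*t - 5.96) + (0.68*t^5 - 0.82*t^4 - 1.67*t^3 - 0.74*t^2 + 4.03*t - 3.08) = -1.85*t^5 - 1.6*t^4 - 5.58*t^3 - 1.35*t^2 + 2.16*t - 9.04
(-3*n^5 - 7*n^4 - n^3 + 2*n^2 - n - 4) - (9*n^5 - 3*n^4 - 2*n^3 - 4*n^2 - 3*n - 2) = -12*n^5 - 4*n^4 + n^3 + 6*n^2 + 2*n - 2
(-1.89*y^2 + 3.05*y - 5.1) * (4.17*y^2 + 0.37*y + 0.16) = -7.8813*y^4 + 12.0192*y^3 - 20.4409*y^2 - 1.399*y - 0.816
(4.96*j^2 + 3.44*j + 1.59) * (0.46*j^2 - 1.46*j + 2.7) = 2.2816*j^4 - 5.6592*j^3 + 9.101*j^2 + 6.9666*j + 4.293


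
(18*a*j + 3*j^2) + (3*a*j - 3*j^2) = 21*a*j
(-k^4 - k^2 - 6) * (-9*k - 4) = 9*k^5 + 4*k^4 + 9*k^3 + 4*k^2 + 54*k + 24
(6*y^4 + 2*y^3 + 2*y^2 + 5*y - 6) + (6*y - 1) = 6*y^4 + 2*y^3 + 2*y^2 + 11*y - 7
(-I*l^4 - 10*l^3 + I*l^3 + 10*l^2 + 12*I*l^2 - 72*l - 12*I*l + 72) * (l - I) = -I*l^5 - 11*l^4 + I*l^4 + 11*l^3 + 22*I*l^3 - 60*l^2 - 22*I*l^2 + 60*l + 72*I*l - 72*I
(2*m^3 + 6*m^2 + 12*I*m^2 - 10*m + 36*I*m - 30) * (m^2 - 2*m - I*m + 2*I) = 2*m^5 + 2*m^4 + 10*I*m^4 - 10*m^3 + 10*I*m^3 + 2*m^2 - 50*I*m^2 - 12*m + 10*I*m - 60*I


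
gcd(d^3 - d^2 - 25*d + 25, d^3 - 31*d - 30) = d + 5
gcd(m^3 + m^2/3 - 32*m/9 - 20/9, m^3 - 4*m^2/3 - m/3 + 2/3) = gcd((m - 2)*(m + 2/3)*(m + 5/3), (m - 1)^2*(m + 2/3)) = m + 2/3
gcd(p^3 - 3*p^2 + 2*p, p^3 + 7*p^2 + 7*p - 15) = p - 1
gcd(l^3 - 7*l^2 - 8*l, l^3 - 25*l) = l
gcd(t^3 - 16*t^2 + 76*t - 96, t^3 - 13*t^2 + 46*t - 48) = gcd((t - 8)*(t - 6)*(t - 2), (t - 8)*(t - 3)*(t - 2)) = t^2 - 10*t + 16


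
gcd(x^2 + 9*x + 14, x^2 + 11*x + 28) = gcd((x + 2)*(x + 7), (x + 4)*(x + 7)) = x + 7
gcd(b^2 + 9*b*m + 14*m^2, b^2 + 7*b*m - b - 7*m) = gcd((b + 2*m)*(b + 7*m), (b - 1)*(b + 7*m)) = b + 7*m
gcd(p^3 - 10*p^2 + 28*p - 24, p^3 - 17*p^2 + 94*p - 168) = p - 6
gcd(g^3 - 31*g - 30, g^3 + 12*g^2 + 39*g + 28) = g + 1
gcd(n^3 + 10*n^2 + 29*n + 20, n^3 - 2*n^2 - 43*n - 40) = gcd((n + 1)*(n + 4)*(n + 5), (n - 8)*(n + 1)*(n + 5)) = n^2 + 6*n + 5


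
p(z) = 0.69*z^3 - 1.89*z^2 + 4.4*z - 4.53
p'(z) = 2.07*z^2 - 3.78*z + 4.4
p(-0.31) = -6.10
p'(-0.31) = 5.77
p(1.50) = 0.15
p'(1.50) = 3.39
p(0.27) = -3.47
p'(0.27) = 3.53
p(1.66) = 0.72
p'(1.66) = 3.83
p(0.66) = -2.25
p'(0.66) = 2.81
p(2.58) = 6.09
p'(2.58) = 8.43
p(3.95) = 25.89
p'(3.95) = 21.77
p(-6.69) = -325.15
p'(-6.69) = 122.33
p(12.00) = 968.43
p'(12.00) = 257.12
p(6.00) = 102.87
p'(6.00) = 56.24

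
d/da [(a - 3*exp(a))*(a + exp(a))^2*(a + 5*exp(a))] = 4*a^3*exp(a) + 4*a^3 - 20*a^2*exp(2*a) + 12*a^2*exp(a) - 84*a*exp(3*a) - 20*a*exp(2*a) - 60*exp(4*a) - 28*exp(3*a)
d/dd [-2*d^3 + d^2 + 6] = 2*d*(1 - 3*d)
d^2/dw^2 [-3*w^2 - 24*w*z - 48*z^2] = -6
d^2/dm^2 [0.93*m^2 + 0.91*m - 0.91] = 1.86000000000000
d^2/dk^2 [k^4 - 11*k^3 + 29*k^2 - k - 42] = 12*k^2 - 66*k + 58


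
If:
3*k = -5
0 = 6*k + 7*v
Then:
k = -5/3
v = 10/7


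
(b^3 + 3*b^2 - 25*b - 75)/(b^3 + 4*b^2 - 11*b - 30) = (b^2 - 2*b - 15)/(b^2 - b - 6)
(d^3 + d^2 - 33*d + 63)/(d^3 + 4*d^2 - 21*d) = (d - 3)/d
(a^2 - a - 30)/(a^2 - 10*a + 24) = (a + 5)/(a - 4)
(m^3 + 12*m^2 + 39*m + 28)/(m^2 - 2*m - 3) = (m^2 + 11*m + 28)/(m - 3)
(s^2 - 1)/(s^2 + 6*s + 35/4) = 4*(s^2 - 1)/(4*s^2 + 24*s + 35)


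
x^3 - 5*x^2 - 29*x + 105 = (x - 7)*(x - 3)*(x + 5)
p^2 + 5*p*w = p*(p + 5*w)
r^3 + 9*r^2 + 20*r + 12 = (r + 1)*(r + 2)*(r + 6)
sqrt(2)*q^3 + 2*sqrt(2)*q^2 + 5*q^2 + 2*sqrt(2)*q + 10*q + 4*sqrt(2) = (q + 2)*(q + 2*sqrt(2))*(sqrt(2)*q + 1)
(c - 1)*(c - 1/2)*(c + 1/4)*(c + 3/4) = c^4 - c^3/2 - 13*c^2/16 + 7*c/32 + 3/32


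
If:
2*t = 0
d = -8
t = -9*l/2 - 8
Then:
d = -8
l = -16/9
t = 0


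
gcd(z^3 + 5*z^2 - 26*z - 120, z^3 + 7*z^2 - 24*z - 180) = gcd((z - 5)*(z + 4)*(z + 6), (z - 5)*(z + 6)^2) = z^2 + z - 30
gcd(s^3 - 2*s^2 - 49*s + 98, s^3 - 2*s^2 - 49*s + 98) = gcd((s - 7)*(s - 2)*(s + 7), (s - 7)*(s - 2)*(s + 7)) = s^3 - 2*s^2 - 49*s + 98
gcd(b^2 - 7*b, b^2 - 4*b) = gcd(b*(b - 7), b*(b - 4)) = b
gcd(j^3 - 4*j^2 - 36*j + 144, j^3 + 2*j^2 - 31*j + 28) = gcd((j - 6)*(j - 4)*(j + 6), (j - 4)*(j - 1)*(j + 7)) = j - 4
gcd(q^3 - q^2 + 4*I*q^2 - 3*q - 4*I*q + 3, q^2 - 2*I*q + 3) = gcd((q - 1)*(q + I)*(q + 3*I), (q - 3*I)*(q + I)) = q + I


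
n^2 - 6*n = n*(n - 6)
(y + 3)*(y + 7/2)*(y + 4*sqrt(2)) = y^3 + 4*sqrt(2)*y^2 + 13*y^2/2 + 21*y/2 + 26*sqrt(2)*y + 42*sqrt(2)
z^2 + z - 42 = (z - 6)*(z + 7)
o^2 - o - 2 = (o - 2)*(o + 1)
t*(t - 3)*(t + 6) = t^3 + 3*t^2 - 18*t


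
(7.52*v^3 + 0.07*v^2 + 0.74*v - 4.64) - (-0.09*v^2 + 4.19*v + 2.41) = 7.52*v^3 + 0.16*v^2 - 3.45*v - 7.05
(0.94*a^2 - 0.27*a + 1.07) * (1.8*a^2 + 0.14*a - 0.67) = 1.692*a^4 - 0.3544*a^3 + 1.2584*a^2 + 0.3307*a - 0.7169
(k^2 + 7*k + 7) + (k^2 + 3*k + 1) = 2*k^2 + 10*k + 8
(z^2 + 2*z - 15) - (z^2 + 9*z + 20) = -7*z - 35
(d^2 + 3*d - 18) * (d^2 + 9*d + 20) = d^4 + 12*d^3 + 29*d^2 - 102*d - 360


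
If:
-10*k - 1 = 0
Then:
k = -1/10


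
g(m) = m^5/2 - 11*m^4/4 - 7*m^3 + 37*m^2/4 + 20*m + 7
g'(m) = 5*m^4/2 - 11*m^3 - 21*m^2 + 37*m/2 + 20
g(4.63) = -596.78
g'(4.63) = -287.45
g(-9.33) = -49876.48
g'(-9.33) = 25896.97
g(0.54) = 19.18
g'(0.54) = 22.35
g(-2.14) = -4.95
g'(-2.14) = 44.47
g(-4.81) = -1855.56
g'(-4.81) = 2007.49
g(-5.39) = -3331.65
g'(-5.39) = 3142.75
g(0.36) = 15.03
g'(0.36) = 23.47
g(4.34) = -509.97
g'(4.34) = -307.52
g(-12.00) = -168245.00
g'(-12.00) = 67622.00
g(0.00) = 7.00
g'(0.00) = 20.00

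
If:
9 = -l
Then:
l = -9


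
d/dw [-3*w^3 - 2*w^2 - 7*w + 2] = -9*w^2 - 4*w - 7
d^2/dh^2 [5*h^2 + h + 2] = 10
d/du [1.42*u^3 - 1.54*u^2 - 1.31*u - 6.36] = 4.26*u^2 - 3.08*u - 1.31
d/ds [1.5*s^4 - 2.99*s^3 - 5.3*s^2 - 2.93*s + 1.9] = 6.0*s^3 - 8.97*s^2 - 10.6*s - 2.93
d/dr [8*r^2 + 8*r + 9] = 16*r + 8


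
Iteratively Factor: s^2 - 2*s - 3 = (s - 3)*(s + 1)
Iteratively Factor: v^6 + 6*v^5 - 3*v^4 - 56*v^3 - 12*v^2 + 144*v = (v - 2)*(v^5 + 8*v^4 + 13*v^3 - 30*v^2 - 72*v) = (v - 2)*(v + 3)*(v^4 + 5*v^3 - 2*v^2 - 24*v) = (v - 2)^2*(v + 3)*(v^3 + 7*v^2 + 12*v) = (v - 2)^2*(v + 3)^2*(v^2 + 4*v) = v*(v - 2)^2*(v + 3)^2*(v + 4)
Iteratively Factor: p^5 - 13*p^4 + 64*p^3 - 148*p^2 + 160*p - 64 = (p - 4)*(p^4 - 9*p^3 + 28*p^2 - 36*p + 16) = (p - 4)*(p - 2)*(p^3 - 7*p^2 + 14*p - 8) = (p - 4)^2*(p - 2)*(p^2 - 3*p + 2) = (p - 4)^2*(p - 2)*(p - 1)*(p - 2)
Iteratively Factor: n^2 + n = (n + 1)*(n)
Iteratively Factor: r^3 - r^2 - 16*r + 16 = (r + 4)*(r^2 - 5*r + 4) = (r - 1)*(r + 4)*(r - 4)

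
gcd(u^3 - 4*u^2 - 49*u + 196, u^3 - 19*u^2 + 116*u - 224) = u^2 - 11*u + 28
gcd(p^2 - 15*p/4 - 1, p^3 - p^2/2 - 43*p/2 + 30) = p - 4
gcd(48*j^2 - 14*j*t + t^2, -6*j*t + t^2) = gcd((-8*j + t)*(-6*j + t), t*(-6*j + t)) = -6*j + t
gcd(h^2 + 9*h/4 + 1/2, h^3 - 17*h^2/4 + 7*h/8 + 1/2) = h + 1/4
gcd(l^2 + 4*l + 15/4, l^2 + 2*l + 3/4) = l + 3/2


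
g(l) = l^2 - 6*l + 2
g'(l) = 2*l - 6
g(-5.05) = 57.80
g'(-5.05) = -16.10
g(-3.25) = 32.06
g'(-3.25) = -12.50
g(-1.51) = 13.34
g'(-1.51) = -9.02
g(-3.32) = 32.94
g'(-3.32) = -12.64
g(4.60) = -4.44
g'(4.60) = 3.20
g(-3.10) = 30.21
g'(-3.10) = -12.20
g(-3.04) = 29.48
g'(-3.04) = -12.08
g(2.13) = -6.24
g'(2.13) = -1.74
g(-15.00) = 317.00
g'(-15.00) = -36.00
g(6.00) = 2.00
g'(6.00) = 6.00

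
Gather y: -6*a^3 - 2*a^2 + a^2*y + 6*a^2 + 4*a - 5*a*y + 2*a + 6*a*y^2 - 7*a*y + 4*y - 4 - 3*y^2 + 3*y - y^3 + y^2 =-6*a^3 + 4*a^2 + 6*a - y^3 + y^2*(6*a - 2) + y*(a^2 - 12*a + 7) - 4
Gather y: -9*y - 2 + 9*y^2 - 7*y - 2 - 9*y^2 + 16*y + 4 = 0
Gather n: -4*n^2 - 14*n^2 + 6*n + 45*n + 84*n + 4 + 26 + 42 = -18*n^2 + 135*n + 72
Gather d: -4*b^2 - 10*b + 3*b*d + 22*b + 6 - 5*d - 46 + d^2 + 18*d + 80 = -4*b^2 + 12*b + d^2 + d*(3*b + 13) + 40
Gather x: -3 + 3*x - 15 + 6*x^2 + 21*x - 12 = 6*x^2 + 24*x - 30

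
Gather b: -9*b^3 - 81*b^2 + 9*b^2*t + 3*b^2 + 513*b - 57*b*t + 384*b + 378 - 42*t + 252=-9*b^3 + b^2*(9*t - 78) + b*(897 - 57*t) - 42*t + 630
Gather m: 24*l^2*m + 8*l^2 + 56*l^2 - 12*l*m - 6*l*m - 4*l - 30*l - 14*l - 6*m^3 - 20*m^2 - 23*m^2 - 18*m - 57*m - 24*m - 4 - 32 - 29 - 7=64*l^2 - 48*l - 6*m^3 - 43*m^2 + m*(24*l^2 - 18*l - 99) - 72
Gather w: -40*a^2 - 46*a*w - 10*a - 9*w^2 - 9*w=-40*a^2 - 10*a - 9*w^2 + w*(-46*a - 9)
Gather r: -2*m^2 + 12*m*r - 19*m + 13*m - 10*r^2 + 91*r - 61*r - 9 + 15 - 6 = -2*m^2 - 6*m - 10*r^2 + r*(12*m + 30)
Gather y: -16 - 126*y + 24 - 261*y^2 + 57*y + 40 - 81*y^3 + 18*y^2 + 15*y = -81*y^3 - 243*y^2 - 54*y + 48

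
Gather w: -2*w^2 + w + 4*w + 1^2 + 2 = -2*w^2 + 5*w + 3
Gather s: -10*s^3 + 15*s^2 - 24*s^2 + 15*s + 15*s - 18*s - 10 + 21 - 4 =-10*s^3 - 9*s^2 + 12*s + 7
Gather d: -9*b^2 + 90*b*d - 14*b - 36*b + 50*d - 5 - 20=-9*b^2 - 50*b + d*(90*b + 50) - 25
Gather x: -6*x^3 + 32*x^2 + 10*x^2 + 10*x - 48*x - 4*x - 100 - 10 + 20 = -6*x^3 + 42*x^2 - 42*x - 90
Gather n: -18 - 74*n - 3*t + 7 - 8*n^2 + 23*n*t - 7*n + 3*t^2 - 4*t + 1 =-8*n^2 + n*(23*t - 81) + 3*t^2 - 7*t - 10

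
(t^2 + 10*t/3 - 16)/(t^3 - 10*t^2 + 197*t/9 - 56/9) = 3*(t + 6)/(3*t^2 - 22*t + 7)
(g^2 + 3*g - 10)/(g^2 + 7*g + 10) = (g - 2)/(g + 2)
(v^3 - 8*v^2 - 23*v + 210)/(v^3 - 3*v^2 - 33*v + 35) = (v - 6)/(v - 1)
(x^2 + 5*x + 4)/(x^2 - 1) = (x + 4)/(x - 1)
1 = 1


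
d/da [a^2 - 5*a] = 2*a - 5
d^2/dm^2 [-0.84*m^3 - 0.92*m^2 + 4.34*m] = -5.04*m - 1.84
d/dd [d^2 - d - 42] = 2*d - 1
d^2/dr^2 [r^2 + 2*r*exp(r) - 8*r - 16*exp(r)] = 2*r*exp(r) - 12*exp(r) + 2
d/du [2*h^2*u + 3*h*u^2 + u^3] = 2*h^2 + 6*h*u + 3*u^2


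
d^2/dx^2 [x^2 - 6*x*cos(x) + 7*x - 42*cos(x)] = 6*x*cos(x) + 12*sin(x) + 42*cos(x) + 2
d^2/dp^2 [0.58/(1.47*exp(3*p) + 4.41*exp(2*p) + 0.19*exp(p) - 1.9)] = (0.58*(4.41*exp(2*p) + 8.82*exp(p) + 0.19)*(8.82*exp(2*p) + 17.64*exp(p) + 0.38)*exp(p) - (7.6734*exp(2*p) + 10.2312*exp(p) + 0.1102)*(1.47*exp(3*p) + 4.41*exp(2*p) + 0.19*exp(p) - 1.9))*exp(p)/(1.47*exp(3*p) + 4.41*exp(2*p) + 0.19*exp(p) - 1.9)^3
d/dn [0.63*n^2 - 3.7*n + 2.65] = 1.26*n - 3.7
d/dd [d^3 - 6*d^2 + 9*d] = 3*d^2 - 12*d + 9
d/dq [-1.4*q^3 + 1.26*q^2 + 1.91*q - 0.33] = -4.2*q^2 + 2.52*q + 1.91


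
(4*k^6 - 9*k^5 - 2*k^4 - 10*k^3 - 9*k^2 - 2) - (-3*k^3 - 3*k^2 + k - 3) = 4*k^6 - 9*k^5 - 2*k^4 - 7*k^3 - 6*k^2 - k + 1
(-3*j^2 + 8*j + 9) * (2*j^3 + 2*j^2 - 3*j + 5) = -6*j^5 + 10*j^4 + 43*j^3 - 21*j^2 + 13*j + 45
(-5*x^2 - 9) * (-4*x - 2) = 20*x^3 + 10*x^2 + 36*x + 18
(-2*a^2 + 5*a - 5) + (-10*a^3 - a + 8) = -10*a^3 - 2*a^2 + 4*a + 3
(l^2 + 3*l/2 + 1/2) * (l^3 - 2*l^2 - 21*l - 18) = l^5 - l^4/2 - 47*l^3/2 - 101*l^2/2 - 75*l/2 - 9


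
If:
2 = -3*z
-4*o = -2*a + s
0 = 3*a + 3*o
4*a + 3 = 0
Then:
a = -3/4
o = 3/4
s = -9/2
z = -2/3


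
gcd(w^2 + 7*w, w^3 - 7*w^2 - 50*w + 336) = w + 7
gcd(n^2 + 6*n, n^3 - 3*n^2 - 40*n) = n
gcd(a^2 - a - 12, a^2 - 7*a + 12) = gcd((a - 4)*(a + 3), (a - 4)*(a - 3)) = a - 4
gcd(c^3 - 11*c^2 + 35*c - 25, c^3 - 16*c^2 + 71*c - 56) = c - 1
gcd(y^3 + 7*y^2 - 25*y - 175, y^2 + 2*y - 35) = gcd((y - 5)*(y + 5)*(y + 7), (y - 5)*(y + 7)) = y^2 + 2*y - 35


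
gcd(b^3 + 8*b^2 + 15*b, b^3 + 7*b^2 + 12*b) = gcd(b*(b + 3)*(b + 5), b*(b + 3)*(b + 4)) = b^2 + 3*b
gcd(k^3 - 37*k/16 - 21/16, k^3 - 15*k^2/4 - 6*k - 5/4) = k + 1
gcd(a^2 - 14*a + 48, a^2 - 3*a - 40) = a - 8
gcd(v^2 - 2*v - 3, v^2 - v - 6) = v - 3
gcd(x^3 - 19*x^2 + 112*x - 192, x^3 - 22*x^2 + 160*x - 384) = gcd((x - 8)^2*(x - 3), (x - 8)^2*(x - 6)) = x^2 - 16*x + 64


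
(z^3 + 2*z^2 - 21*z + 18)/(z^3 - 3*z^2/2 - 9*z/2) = 2*(z^2 + 5*z - 6)/(z*(2*z + 3))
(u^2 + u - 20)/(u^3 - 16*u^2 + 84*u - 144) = (u + 5)/(u^2 - 12*u + 36)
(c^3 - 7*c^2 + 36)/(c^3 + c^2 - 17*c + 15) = (c^2 - 4*c - 12)/(c^2 + 4*c - 5)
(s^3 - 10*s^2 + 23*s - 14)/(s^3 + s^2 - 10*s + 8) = (s - 7)/(s + 4)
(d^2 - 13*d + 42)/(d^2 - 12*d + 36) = (d - 7)/(d - 6)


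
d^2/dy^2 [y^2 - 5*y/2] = 2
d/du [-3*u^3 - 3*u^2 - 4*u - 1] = -9*u^2 - 6*u - 4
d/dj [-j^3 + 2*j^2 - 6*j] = -3*j^2 + 4*j - 6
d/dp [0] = 0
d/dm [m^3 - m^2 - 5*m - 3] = 3*m^2 - 2*m - 5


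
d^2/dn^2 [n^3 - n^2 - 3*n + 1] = 6*n - 2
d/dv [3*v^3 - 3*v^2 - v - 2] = 9*v^2 - 6*v - 1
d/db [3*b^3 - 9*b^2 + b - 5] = 9*b^2 - 18*b + 1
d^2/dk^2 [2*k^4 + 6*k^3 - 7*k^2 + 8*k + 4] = 24*k^2 + 36*k - 14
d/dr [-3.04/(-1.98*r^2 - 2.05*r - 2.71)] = (-12.0384*r - 6.232)/(1.98*r^2 + 2.05*r + 2.71)^2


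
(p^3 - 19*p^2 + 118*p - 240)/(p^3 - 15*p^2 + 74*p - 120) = (p - 8)/(p - 4)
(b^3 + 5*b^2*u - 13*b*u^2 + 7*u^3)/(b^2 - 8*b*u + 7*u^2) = (-b^2 - 6*b*u + 7*u^2)/(-b + 7*u)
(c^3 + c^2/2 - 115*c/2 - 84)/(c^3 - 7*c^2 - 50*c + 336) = (c + 3/2)/(c - 6)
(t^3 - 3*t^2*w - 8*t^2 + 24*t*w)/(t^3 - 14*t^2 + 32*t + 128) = t*(t - 3*w)/(t^2 - 6*t - 16)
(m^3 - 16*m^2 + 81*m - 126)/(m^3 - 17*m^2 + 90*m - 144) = (m - 7)/(m - 8)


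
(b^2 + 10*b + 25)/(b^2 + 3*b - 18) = (b^2 + 10*b + 25)/(b^2 + 3*b - 18)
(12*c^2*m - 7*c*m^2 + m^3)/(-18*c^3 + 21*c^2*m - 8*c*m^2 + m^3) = m*(-4*c + m)/(6*c^2 - 5*c*m + m^2)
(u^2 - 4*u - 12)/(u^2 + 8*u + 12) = (u - 6)/(u + 6)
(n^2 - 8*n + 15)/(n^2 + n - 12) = (n - 5)/(n + 4)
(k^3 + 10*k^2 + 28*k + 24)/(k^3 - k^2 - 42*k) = (k^2 + 4*k + 4)/(k*(k - 7))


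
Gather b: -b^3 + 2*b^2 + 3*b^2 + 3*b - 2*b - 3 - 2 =-b^3 + 5*b^2 + b - 5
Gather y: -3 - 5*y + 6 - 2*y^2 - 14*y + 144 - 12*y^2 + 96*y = -14*y^2 + 77*y + 147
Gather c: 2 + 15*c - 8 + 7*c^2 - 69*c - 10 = 7*c^2 - 54*c - 16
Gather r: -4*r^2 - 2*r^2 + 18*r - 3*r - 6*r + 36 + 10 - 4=-6*r^2 + 9*r + 42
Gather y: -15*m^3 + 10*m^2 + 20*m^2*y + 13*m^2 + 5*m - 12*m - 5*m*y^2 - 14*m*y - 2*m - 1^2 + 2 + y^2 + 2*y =-15*m^3 + 23*m^2 - 9*m + y^2*(1 - 5*m) + y*(20*m^2 - 14*m + 2) + 1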